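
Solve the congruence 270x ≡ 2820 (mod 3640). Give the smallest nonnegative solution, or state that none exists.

334

gcd(3640, 270) = 10  (3640 = 13*270 + 130, 270 = 2*130 + 10, 130 = 13*10).
10 divides 2820, so solutions exist.
Back-substituting, 270*(27) + 3640*(-2) = 10.
So 270*(27) ≡ 10 (mod 3640); multiply by 282: x ≡ 7614 (mod 364).
Smallest nonnegative: x = 7614 mod 364 = 334.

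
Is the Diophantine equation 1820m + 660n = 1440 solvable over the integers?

gcd(1820, 660):
  1820 = 2·660 + 500
  660 = 1·500 + 160
  500 = 3·160 + 20
  160 = 8·20
so gcd(1820, 660) = 20.
20 divides 1440, so integer solutions exist.

yes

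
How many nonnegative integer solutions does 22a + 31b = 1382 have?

2

gcd(31, 22) = 1  (31 = 1*22 + 9, 22 = 2*9 + 4, 9 = 2*4 + 1, 4 = 4*1).
Back-substituting, 22*(-7) + 31*(5) = 1.
Scale by 1382: one solution is (-9674, 6910). Reduce a mod 31: (29, 24).
General: a = 29 + 31t, b = 24 - 22t.
a ≥ 0 ⇒ t ≥ 0; b ≥ 0 ⇒ t ≤ 1. So t ∈ [0, 1]: 2 solutions.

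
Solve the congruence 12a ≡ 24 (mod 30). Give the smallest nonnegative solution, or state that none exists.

gcd(30, 12) = 6  (30 = 2·12 + 6, 12 = 2·6).
6 divides 24, so solutions exist.
Back-substituting, 12·(-2) + 30·(1) = 6.
So 12·(-2) ≡ 6 (mod 30); multiply by 4: a ≡ -8 (mod 5).
Smallest nonnegative: a = -8 mod 5 = 2.

2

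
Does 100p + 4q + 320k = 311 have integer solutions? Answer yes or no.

no

gcd(100, 4) = 4.
gcd(4, 320) = 4.
4 does not divide 311 (remainder 3), so no integer solutions.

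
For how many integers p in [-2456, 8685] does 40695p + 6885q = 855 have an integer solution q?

gcd(40695, 6885):
  40695 = 5*6885 + 6270
  6885 = 1*6270 + 615
  6270 = 10*615 + 120
  615 = 5*120 + 15
  120 = 8*15
so gcd(40695, 6885) = 15.
Back-substitute for Bézout coefficients:
  15 = 615 - 5*120
  ... = 40695*(-56) + 6885*(331)
Scale by 57: particular solution (-3192, 18867); reduce p mod 459: (21, -124).
General solution: p = 21 + 459t, q = -124 - 2713t for integer t.
-2456 ≤ 21 + 459t ≤ 8685 gives t ∈ [-5, 18], which is 24 values.

24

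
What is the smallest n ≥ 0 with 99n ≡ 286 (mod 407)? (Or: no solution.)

gcd(407, 99) = 11.
11 divides 286, so solutions exist.
By Bézout, 99×(-4) + 407×(1) = 11.
So 99×(-4) ≡ 11 (mod 407); multiply by 26: n ≡ -104 (mod 37).
Smallest nonnegative: n = -104 mod 37 = 7.

7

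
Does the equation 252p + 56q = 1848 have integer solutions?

yes

gcd(252, 56) = 28.
28 divides 1848, so integer solutions exist.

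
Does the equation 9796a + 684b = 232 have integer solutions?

yes

gcd(9796, 684) = 4.
4 divides 232, so integer solutions exist.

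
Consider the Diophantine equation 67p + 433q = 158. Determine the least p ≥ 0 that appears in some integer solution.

gcd(433, 67) = 1  (433 = 6·67 + 31, 67 = 2·31 + 5, 31 = 6·5 + 1, 5 = 5·1).
1 divides 158, so solutions exist.
Back-substituting, 67·(-84) + 433·(13) = 1.
Scale by 158/1 = 158: (p₀, q₀) = (-13272, 2054).
General solution: p = -13272 + 433t, q = 2054 - 67t for integer t.
p ≥ 0: smallest is -13272 mod 433 = 151 (at t = 31), with q = -23.

151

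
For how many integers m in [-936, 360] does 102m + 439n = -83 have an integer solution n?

3

gcd(439, 102) = 1  (439 = 4·102 + 31, 102 = 3·31 + 9, 31 = 3·9 + 4, 9 = 2·4 + 1, 4 = 4·1).
Back-substituting, 102·(99) + 439·(-23) = 1.
Scale by -83: particular solution (-8217, 1909); reduce m mod 439: (124, -29).
General solution: m = 124 + 439t, n = -29 - 102t for integer t.
-936 ≤ 124 + 439t ≤ 360 gives t ∈ [-2, 0], which is 3 values.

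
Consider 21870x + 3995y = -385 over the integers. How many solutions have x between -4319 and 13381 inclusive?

gcd(21870, 3995):
  21870 = 5·3995 + 1895
  3995 = 2·1895 + 205
  1895 = 9·205 + 50
  205 = 4·50 + 5
  50 = 10·5
so gcd(21870, 3995) = 5.
Back-substitute for Bézout coefficients:
  5 = 205 - 4·50
  ... = 21870·(-78) + 3995·(427)
Scale by -77: particular solution (6006, -32879); reduce x mod 799: (413, -2261).
General solution: x = 413 + 799t, y = -2261 - 4374t for integer t.
-4319 ≤ 413 + 799t ≤ 13381 gives t ∈ [-5, 16], which is 22 values.

22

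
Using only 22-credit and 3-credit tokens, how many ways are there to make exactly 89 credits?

Need nonnegative integers with 22j + 3k = 89.
gcd(22, 3) = 1, and 22·(1) + 3·(-7) = 1.
So (j₀, k₀) = (89, -623); general j = 89 + 3t, k = -623 - 22t.
j ≥ 0 ⇒ t ≥ -29; k ≥ 0 ⇒ t ≤ -29. That's 1 value of t.

1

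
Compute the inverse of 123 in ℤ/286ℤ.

gcd(286, 123) = 1  (286 = 2·123 + 40, 123 = 3·40 + 3, 40 = 13·3 + 1, 3 = 3·1).
Back-substituting, 123·(-93) + 286·(40) = 1.
So 123·-93 ≡ 1 (mod 286), and -93 mod 286 = 193.

193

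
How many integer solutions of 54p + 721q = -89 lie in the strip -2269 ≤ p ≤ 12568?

gcd(721, 54):
  721 = 13*54 + 19
  54 = 2*19 + 16
  19 = 1*16 + 3
  16 = 5*3 + 1
  3 = 3*1
so gcd(721, 54) = 1.
Back-substitute for Bézout coefficients:
  1 = 16 - 5*3
  ... = 54*(227) + 721*(-17)
Scale by -89: particular solution (-20203, 1513); reduce p mod 721: (706, -53).
General solution: p = 706 + 721t, q = -53 - 54t for integer t.
-2269 ≤ 706 + 721t ≤ 12568 gives t ∈ [-4, 16], which is 21 values.

21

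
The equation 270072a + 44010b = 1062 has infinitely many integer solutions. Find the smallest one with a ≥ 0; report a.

gcd(270072, 44010):
  270072 = 6×44010 + 6012
  44010 = 7×6012 + 1926
  6012 = 3×1926 + 234
  1926 = 8×234 + 54
  234 = 4×54 + 18
  54 = 3×18
so gcd(270072, 44010) = 18.
18 divides 1062, so solutions exist.
Back-substitute for Bézout coefficients:
  18 = 234 - 4×54
  ... = 270072×(754) + 44010×(-4627)
Scale by 1062/18 = 59: (a₀, b₀) = (44486, -272993).
General solution: a = 44486 + 2445t, b = -272993 - 15004t for integer t.
a ≥ 0: smallest is 44486 mod 2445 = 476 (at t = -18), with b = -2921.

476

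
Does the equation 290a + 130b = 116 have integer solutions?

gcd(290, 130):
  290 = 2*130 + 30
  130 = 4*30 + 10
  30 = 3*10
so gcd(290, 130) = 10.
10 does not divide 116 (remainder 6), so no integer solutions.

no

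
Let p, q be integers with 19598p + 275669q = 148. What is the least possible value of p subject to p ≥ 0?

gcd(275669, 19598):
  275669 = 14×19598 + 1297
  19598 = 15×1297 + 143
  1297 = 9×143 + 10
  143 = 14×10 + 3
  10 = 3×3 + 1
  3 = 3×1
so gcd(275669, 19598) = 1.
1 divides 148, so solutions exist.
Back-substitute for Bézout coefficients:
  1 = 10 - 3×3
  ... = 19598×(-82892) + 275669×(5893)
Scale by 148/1 = 148: (p₀, q₀) = (-12268016, 872164).
General solution: p = -12268016 + 275669t, q = 872164 - 19598t for integer t.
p ≥ 0: smallest is -12268016 mod 275669 = 137089 (at t = 45), with q = -9746.

137089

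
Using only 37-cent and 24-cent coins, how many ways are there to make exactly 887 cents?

1

Need nonnegative integers with 37j + 24k = 887.
gcd(37, 24) = 1, and 37·(-11) + 24·(17) = 1.
So (j₀, k₀) = (-9757, 15079); general j = -9757 + 24t, k = 15079 - 37t.
j ≥ 0 ⇒ t ≥ 407; k ≥ 0 ⇒ t ≤ 407. That's 1 value of t.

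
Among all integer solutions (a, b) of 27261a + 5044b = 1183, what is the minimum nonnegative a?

gcd(27261, 5044) = 13.
13 divides 1183, so solutions exist.
By Bézout, 27261×(173) + 5044×(-935) = 13.
Scale by 1183/13 = 91: (a₀, b₀) = (15743, -85085).
General solution: a = 15743 + 388t, b = -85085 - 2097t for integer t.
a ≥ 0: smallest is 15743 mod 388 = 223 (at t = -40), with b = -1205.

223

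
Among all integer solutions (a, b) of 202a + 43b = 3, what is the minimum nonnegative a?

13

gcd(202, 43) = 1.
1 divides 3, so solutions exist.
By Bézout, 202*(-10) + 43*(47) = 1.
Scale by 3/1 = 3: (a₀, b₀) = (-30, 141).
General solution: a = -30 + 43t, b = 141 - 202t for integer t.
a ≥ 0: smallest is -30 mod 43 = 13 (at t = 1), with b = -61.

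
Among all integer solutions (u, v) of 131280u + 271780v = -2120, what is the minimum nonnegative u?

3184

gcd(271780, 131280):
  271780 = 2×131280 + 9220
  131280 = 14×9220 + 2200
  9220 = 4×2200 + 420
  2200 = 5×420 + 100
  420 = 4×100 + 20
  100 = 5×20
so gcd(271780, 131280) = 20.
20 divides -2120, so solutions exist.
Back-substitute for Bézout coefficients:
  20 = 420 - 4×100
  ... = 131280×(-2594) + 271780×(1253)
Scale by -2120/20 = -106: (u₀, v₀) = (274964, -132818).
General solution: u = 274964 + 13589t, v = -132818 - 6564t for integer t.
u ≥ 0: smallest is 274964 mod 13589 = 3184 (at t = -20), with v = -1538.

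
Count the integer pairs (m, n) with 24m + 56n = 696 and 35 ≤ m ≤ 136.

gcd(56, 24) = 8  (56 = 2·24 + 8, 24 = 3·8).
Back-substituting, 24·(-2) + 56·(1) = 8.
Scale by 87: particular solution (-174, 87); reduce m mod 7: (1, 12).
General solution: m = 1 + 7t, n = 12 - 3t for integer t.
35 ≤ 1 + 7t ≤ 136 gives t ∈ [5, 19], which is 15 values.

15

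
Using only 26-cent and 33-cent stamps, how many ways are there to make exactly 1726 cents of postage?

Need nonnegative integers with 26j + 33k = 1726.
gcd(26, 33) = 1, and 26·(14) + 33·(-11) = 1.
So (j₀, k₀) = (24164, -18986); general j = 24164 + 33t, k = -18986 - 26t.
j ≥ 0 ⇒ t ≥ -732; k ≥ 0 ⇒ t ≤ -731. That's 2 values of t.

2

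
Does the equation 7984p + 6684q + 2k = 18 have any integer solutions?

yes

gcd(7984, 6684) = 4  (7984 = 1×6684 + 1300, 6684 = 5×1300 + 184, 1300 = 7×184 + 12, 184 = 15×12 + 4, 12 = 3×4).
gcd(4, 2) = 2.
2 divides 18, so integer solutions exist.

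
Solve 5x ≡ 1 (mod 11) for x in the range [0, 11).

gcd(11, 5) = 1  (11 = 2*5 + 1, 5 = 5*1).
Back-substituting, 5*(-2) + 11*(1) = 1.
So 5*-2 ≡ 1 (mod 11), and -2 mod 11 = 9.

9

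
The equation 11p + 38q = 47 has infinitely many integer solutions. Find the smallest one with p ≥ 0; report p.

gcd(38, 11) = 1  (38 = 3·11 + 5, 11 = 2·5 + 1, 5 = 5·1).
1 divides 47, so solutions exist.
Back-substituting, 11·(7) + 38·(-2) = 1.
Scale by 47/1 = 47: (p₀, q₀) = (329, -94).
General solution: p = 329 + 38t, q = -94 - 11t for integer t.
p ≥ 0: smallest is 329 mod 38 = 25 (at t = -8), with q = -6.

25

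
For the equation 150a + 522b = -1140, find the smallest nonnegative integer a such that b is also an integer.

gcd(522, 150) = 6.
6 divides -1140, so solutions exist.
By Bézout, 150·(7) + 522·(-2) = 6.
Scale by -1140/6 = -190: (a₀, b₀) = (-1330, 380).
General solution: a = -1330 + 87t, b = 380 - 25t for integer t.
a ≥ 0: smallest is -1330 mod 87 = 62 (at t = 16), with b = -20.

62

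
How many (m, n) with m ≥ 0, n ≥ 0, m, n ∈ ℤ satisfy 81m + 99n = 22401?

gcd(99, 81):
  99 = 1·81 + 18
  81 = 4·18 + 9
  18 = 2·9
so gcd(99, 81) = 9.
Back-substitute for Bézout coefficients:
  9 = 81 - 4·18
  ... = 81·(5) + 99·(-4)
Scale by 2489: one solution is (12445, -9956). Reduce m mod 11: (4, 223).
General: m = 4 + 11t, n = 223 - 9t.
m ≥ 0 ⇒ t ≥ 0; n ≥ 0 ⇒ t ≤ 24. So t ∈ [0, 24]: 25 solutions.

25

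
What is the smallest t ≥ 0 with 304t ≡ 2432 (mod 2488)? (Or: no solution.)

gcd(2488, 304) = 8  (2488 = 8*304 + 56, 304 = 5*56 + 24, 56 = 2*24 + 8, 24 = 3*8).
8 divides 2432, so solutions exist.
Back-substituting, 304*(-90) + 2488*(11) = 8.
So 304*(-90) ≡ 8 (mod 2488); multiply by 304: t ≡ -27360 (mod 311).
Smallest nonnegative: t = -27360 mod 311 = 8.

8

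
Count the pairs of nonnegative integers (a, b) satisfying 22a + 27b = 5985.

10

gcd(27, 22) = 1.
By Bézout, 22×(-11) + 27×(9) = 1.
One solution: (18, 207).
General: a = 18 + 27t, b = 207 - 22t.
a ≥ 0 ⇒ t ≥ 0; b ≥ 0 ⇒ t ≤ 9. So t ∈ [0, 9]: 10 solutions.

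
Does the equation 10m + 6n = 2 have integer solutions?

yes

gcd(10, 6) = 2.
2 divides 2, so integer solutions exist.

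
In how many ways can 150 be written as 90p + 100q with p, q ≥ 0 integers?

gcd(100, 90):
  100 = 1*90 + 10
  90 = 9*10
so gcd(100, 90) = 10.
Back-substitute for Bézout coefficients:
  10 = 100 - 1*90
  ... = 90*(-1) + 100*(1)
Scale by 15: one solution is (-15, 15). Reduce p mod 10: (5, -3).
General: p = 5 + 10t, q = -3 - 9t.
p ≥ 0 ⇒ t ≥ 0; q ≥ 0 ⇒ t ≤ -1. So t ∈ [0, -1]: 0 solutions.

0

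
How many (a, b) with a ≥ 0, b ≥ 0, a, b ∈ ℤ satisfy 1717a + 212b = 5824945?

gcd(1717, 212) = 1.
By Bézout, 1717*(101) + 212*(-818) = 1.
One solution: (153, 26237).
General: a = 153 + 212t, b = 26237 - 1717t.
a ≥ 0 ⇒ t ≥ 0; b ≥ 0 ⇒ t ≤ 15. So t ∈ [0, 15]: 16 solutions.

16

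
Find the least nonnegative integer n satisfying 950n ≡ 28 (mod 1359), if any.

gcd(1359, 950):
  1359 = 1·950 + 409
  950 = 2·409 + 132
  409 = 3·132 + 13
  132 = 10·13 + 2
  13 = 6·2 + 1
  2 = 2·1
so gcd(1359, 950) = 1.
1 divides 28, so solutions exist.
Back-substitute for Bézout coefficients:
  1 = 13 - 6·2
  ... = 950·(-628) + 1359·(439)
So 950·(-628) ≡ 1 (mod 1359); multiply by 28: n ≡ -17584 (mod 1359).
Smallest nonnegative: n = -17584 mod 1359 = 83.

83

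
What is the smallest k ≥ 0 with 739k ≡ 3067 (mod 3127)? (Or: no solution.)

550

gcd(3127, 739):
  3127 = 4·739 + 171
  739 = 4·171 + 55
  171 = 3·55 + 6
  55 = 9·6 + 1
  6 = 6·1
so gcd(3127, 739) = 1.
1 divides 3067, so solutions exist.
Back-substitute for Bézout coefficients:
  1 = 55 - 9·6
  ... = 739·(512) + 3127·(-121)
So 739·(512) ≡ 1 (mod 3127); multiply by 3067: k ≡ 1570304 (mod 3127).
Smallest nonnegative: k = 1570304 mod 3127 = 550.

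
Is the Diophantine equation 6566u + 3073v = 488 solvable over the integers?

gcd(6566, 3073) = 7  (6566 = 2·3073 + 420, 3073 = 7·420 + 133, 420 = 3·133 + 21, 133 = 6·21 + 7, 21 = 3·7).
7 does not divide 488 (remainder 5), so no integer solutions.

no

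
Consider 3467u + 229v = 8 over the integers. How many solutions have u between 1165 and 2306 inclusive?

gcd(3467, 229) = 1.
By Bézout, 3467·(-93) + 229·(1408) = 1.
Particular solution: (172, -2604).
General solution: u = 172 + 229t, v = -2604 - 3467t for integer t.
1165 ≤ 172 + 229t ≤ 2306 gives t ∈ [5, 9], which is 5 values.

5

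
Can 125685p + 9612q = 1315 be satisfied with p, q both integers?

no

gcd(125685, 9612) = 27.
27 does not divide 1315 (remainder 19), so no integer solutions.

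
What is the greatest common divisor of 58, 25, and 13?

1

gcd(58, 25) = 1.
gcd(1, 13) = 1.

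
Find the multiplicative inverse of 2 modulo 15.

gcd(15, 2) = 1.
By Bézout, 2·(-7) + 15·(1) = 1.
So 2·-7 ≡ 1 (mod 15), and -7 mod 15 = 8.

8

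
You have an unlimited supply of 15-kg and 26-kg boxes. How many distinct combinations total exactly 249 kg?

Need nonnegative integers with 15j + 26k = 249.
gcd(15, 26) = 1, and 15·(7) + 26·(-4) = 1.
So (j₀, k₀) = (1743, -996); general j = 1743 + 26t, k = -996 - 15t.
j ≥ 0 ⇒ t ≥ -67; k ≥ 0 ⇒ t ≤ -67. That's 1 value of t.

1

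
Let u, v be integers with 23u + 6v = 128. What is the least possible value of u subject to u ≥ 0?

gcd(23, 6):
  23 = 3·6 + 5
  6 = 1·5 + 1
  5 = 5·1
so gcd(23, 6) = 1.
1 divides 128, so solutions exist.
Back-substitute for Bézout coefficients:
  1 = 6 - 1·5
  ... = 23·(-1) + 6·(4)
Scale by 128/1 = 128: (u₀, v₀) = (-128, 512).
General solution: u = -128 + 6t, v = 512 - 23t for integer t.
u ≥ 0: smallest is -128 mod 6 = 4 (at t = 22), with v = 6.

4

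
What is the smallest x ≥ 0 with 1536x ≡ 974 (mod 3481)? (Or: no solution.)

2906

gcd(3481, 1536) = 1.
1 divides 974, so solutions exist.
By Bézout, 1536*(-383) + 3481*(169) = 1.
So 1536*(-383) ≡ 1 (mod 3481); multiply by 974: x ≡ -373042 (mod 3481).
Smallest nonnegative: x = -373042 mod 3481 = 2906.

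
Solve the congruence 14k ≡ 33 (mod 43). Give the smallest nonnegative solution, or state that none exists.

gcd(43, 14):
  43 = 3*14 + 1
  14 = 14*1
so gcd(43, 14) = 1.
1 divides 33, so solutions exist.
Back-substitute for Bézout coefficients:
  1 = 43 - 3*14
  ... = 14*(-3) + 43*(1)
So 14*(-3) ≡ 1 (mod 43); multiply by 33: k ≡ -99 (mod 43).
Smallest nonnegative: k = -99 mod 43 = 30.

30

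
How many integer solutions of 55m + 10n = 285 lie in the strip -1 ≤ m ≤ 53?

gcd(55, 10) = 5.
By Bézout, 55·(1) + 10·(-5) = 5.
Particular solution: (1, 23).
General solution: m = 1 + 2t, n = 23 - 11t for integer t.
-1 ≤ 1 + 2t ≤ 53 gives t ∈ [-1, 26], which is 28 values.

28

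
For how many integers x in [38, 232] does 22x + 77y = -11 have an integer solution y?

gcd(77, 22):
  77 = 3*22 + 11
  22 = 2*11
so gcd(77, 22) = 11.
Back-substitute for Bézout coefficients:
  11 = 77 - 3*22
  ... = 22*(-3) + 77*(1)
Scale by -1: particular solution (3, -1); reduce x mod 7: (3, -1).
General solution: x = 3 + 7t, y = -1 - 2t for integer t.
38 ≤ 3 + 7t ≤ 232 gives t ∈ [5, 32], which is 28 values.

28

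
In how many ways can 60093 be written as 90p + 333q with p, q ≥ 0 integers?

18

gcd(333, 90) = 9  (333 = 3*90 + 63, 90 = 1*63 + 27, 63 = 2*27 + 9, 27 = 3*9).
Back-substituting, 90*(-11) + 333*(3) = 9.
Scale by 6677: one solution is (-73447, 20031). Reduce p mod 37: (35, 171).
General: p = 35 + 37t, q = 171 - 10t.
p ≥ 0 ⇒ t ≥ 0; q ≥ 0 ⇒ t ≤ 17. So t ∈ [0, 17]: 18 solutions.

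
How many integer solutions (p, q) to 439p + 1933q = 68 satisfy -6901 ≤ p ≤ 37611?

gcd(1933, 439):
  1933 = 4×439 + 177
  439 = 2×177 + 85
  177 = 2×85 + 7
  85 = 12×7 + 1
  7 = 7×1
so gcd(1933, 439) = 1.
Back-substitute for Bézout coefficients:
  1 = 85 - 12×7
  ... = 439×(273) + 1933×(-62)
Scale by 68: particular solution (18564, -4216); reduce p mod 1933: (1167, -265).
General solution: p = 1167 + 1933t, q = -265 - 439t for integer t.
-6901 ≤ 1167 + 1933t ≤ 37611 gives t ∈ [-4, 18], which is 23 values.

23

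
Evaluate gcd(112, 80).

gcd(112, 80):
  112 = 1·80 + 32
  80 = 2·32 + 16
  32 = 2·16
so gcd(112, 80) = 16.

16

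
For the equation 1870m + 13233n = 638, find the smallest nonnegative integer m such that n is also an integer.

gcd(13233, 1870):
  13233 = 7·1870 + 143
  1870 = 13·143 + 11
  143 = 13·11
so gcd(13233, 1870) = 11.
11 divides 638, so solutions exist.
Back-substitute for Bézout coefficients:
  11 = 1870 - 13·143
  ... = 1870·(92) + 13233·(-13)
Scale by 638/11 = 58: (m₀, n₀) = (5336, -754).
General solution: m = 5336 + 1203t, n = -754 - 170t for integer t.
m ≥ 0: smallest is 5336 mod 1203 = 524 (at t = -4), with n = -74.

524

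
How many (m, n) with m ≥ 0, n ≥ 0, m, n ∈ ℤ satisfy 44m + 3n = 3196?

24

gcd(44, 3) = 1.
By Bézout, 44*(-1) + 3*(15) = 1.
One solution: (2, 1036).
General: m = 2 + 3t, n = 1036 - 44t.
m ≥ 0 ⇒ t ≥ 0; n ≥ 0 ⇒ t ≤ 23. So t ∈ [0, 23]: 24 solutions.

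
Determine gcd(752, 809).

1

gcd(809, 752):
  809 = 1×752 + 57
  752 = 13×57 + 11
  57 = 5×11 + 2
  11 = 5×2 + 1
  2 = 2×1
so gcd(809, 752) = 1.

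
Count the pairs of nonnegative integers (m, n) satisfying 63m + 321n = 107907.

16

gcd(321, 63) = 3  (321 = 5×63 + 6, 63 = 10×6 + 3, 6 = 2×3).
Back-substituting, 63×(51) + 321×(-10) = 3.
Scale by 35969: one solution is (1834419, -359690). Reduce m mod 107: (11, 334).
General: m = 11 + 107t, n = 334 - 21t.
m ≥ 0 ⇒ t ≥ 0; n ≥ 0 ⇒ t ≤ 15. So t ∈ [0, 15]: 16 solutions.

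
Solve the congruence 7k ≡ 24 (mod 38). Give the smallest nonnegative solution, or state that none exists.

36

gcd(38, 7):
  38 = 5·7 + 3
  7 = 2·3 + 1
  3 = 3·1
so gcd(38, 7) = 1.
1 divides 24, so solutions exist.
Back-substitute for Bézout coefficients:
  1 = 7 - 2·3
  ... = 7·(11) + 38·(-2)
So 7·(11) ≡ 1 (mod 38); multiply by 24: k ≡ 264 (mod 38).
Smallest nonnegative: k = 264 mod 38 = 36.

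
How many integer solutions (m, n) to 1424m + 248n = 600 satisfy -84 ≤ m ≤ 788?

29

gcd(1424, 248) = 8  (1424 = 5×248 + 184, 248 = 1×184 + 64, 184 = 2×64 + 56, 64 = 1×56 + 8, 56 = 7×8).
Back-substituting, 1424×(-4) + 248×(23) = 8.
Scale by 75: particular solution (-300, 1725); reduce m mod 31: (10, -55).
General solution: m = 10 + 31t, n = -55 - 178t for integer t.
-84 ≤ 10 + 31t ≤ 788 gives t ∈ [-3, 25], which is 29 values.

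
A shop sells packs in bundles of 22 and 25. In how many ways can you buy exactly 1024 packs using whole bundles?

Need nonnegative integers with 22j + 25k = 1024.
gcd(22, 25) = 1, and 22·(8) + 25·(-7) = 1.
So (j₀, k₀) = (8192, -7168); general j = 8192 + 25t, k = -7168 - 22t.
j ≥ 0 ⇒ t ≥ -327; k ≥ 0 ⇒ t ≤ -326. That's 2 values of t.

2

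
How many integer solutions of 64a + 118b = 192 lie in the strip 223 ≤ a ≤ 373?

3

gcd(118, 64) = 2.
By Bézout, 64×(24) + 118×(-13) = 2.
Particular solution: (3, 0).
General solution: a = 3 + 59t, b = 0 - 32t for integer t.
223 ≤ 3 + 59t ≤ 373 gives t ∈ [4, 6], which is 3 values.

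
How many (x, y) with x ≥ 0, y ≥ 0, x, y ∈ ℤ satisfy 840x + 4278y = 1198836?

2

gcd(4278, 840) = 6  (4278 = 5*840 + 78, 840 = 10*78 + 60, 78 = 1*60 + 18, 60 = 3*18 + 6, 18 = 3*6).
Back-substituting, 840*(219) + 4278*(-43) = 6.
Scale by 199806: one solution is (43757514, -8591658). Reduce x mod 713: (704, 142).
General: x = 704 + 713t, y = 142 - 140t.
x ≥ 0 ⇒ t ≥ 0; y ≥ 0 ⇒ t ≤ 1. So t ∈ [0, 1]: 2 solutions.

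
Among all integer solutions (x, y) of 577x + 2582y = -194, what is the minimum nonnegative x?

gcd(2582, 577) = 1.
1 divides -194, so solutions exist.
By Bézout, 577×(-801) + 2582×(179) = 1.
Scale by -194/1 = -194: (x₀, y₀) = (155394, -34726).
General solution: x = 155394 + 2582t, y = -34726 - 577t for integer t.
x ≥ 0: smallest is 155394 mod 2582 = 474 (at t = -60), with y = -106.

474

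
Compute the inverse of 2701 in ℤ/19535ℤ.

16331

gcd(19535, 2701) = 1  (19535 = 7×2701 + 628, 2701 = 4×628 + 189, 628 = 3×189 + 61, 189 = 3×61 + 6, 61 = 10×6 + 1, 6 = 6×1).
Back-substituting, 2701×(-3204) + 19535×(443) = 1.
So 2701×-3204 ≡ 1 (mod 19535), and -3204 mod 19535 = 16331.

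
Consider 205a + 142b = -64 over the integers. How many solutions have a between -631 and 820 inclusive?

10

gcd(205, 142) = 1  (205 = 1*142 + 63, 142 = 2*63 + 16, 63 = 3*16 + 15, 16 = 1*15 + 1, 15 = 15*1).
Back-substituting, 205*(-9) + 142*(13) = 1.
Scale by -64: particular solution (576, -832); reduce a mod 142: (8, -12).
General solution: a = 8 + 142t, b = -12 - 205t for integer t.
-631 ≤ 8 + 142t ≤ 820 gives t ∈ [-4, 5], which is 10 values.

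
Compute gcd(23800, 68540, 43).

1

gcd(68540, 23800):
  68540 = 2·23800 + 20940
  23800 = 1·20940 + 2860
  20940 = 7·2860 + 920
  2860 = 3·920 + 100
  920 = 9·100 + 20
  100 = 5·20
so gcd(68540, 23800) = 20.
gcd(20, 43) = 1.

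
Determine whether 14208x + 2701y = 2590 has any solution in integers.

gcd(14208, 2701) = 37.
37 divides 2590, so integer solutions exist.

yes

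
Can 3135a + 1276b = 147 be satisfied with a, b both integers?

gcd(3135, 1276) = 11.
11 does not divide 147 (remainder 4), so no integer solutions.

no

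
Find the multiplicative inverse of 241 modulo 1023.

gcd(1023, 241) = 1  (1023 = 4×241 + 59, 241 = 4×59 + 5, 59 = 11×5 + 4, 5 = 1×4 + 1, 4 = 4×1).
Back-substituting, 241×(208) + 1023×(-49) = 1.
So 241×208 ≡ 1 (mod 1023), and 208 mod 1023 = 208.

208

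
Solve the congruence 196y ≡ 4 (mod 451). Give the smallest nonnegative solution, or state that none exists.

gcd(451, 196) = 1.
1 divides 4, so solutions exist.
By Bézout, 196·(214) + 451·(-93) = 1.
So 196·(214) ≡ 1 (mod 451); multiply by 4: y ≡ 856 (mod 451).
Smallest nonnegative: y = 856 mod 451 = 405.

405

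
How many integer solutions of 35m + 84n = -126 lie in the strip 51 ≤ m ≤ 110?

5

gcd(84, 35) = 7  (84 = 2×35 + 14, 35 = 2×14 + 7, 14 = 2×7).
Back-substituting, 35×(5) + 84×(-2) = 7.
Scale by -18: particular solution (-90, 36); reduce m mod 12: (6, -4).
General solution: m = 6 + 12t, n = -4 - 5t for integer t.
51 ≤ 6 + 12t ≤ 110 gives t ∈ [4, 8], which is 5 values.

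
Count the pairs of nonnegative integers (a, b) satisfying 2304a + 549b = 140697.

gcd(2304, 549) = 9.
By Bézout, 2304×(-5) + 549×(21) = 9.
One solution: (37, 101).
General: a = 37 + 61t, b = 101 - 256t.
a ≥ 0 ⇒ t ≥ 0; b ≥ 0 ⇒ t ≤ 0. So t ∈ [0, 0]: 1 solution.

1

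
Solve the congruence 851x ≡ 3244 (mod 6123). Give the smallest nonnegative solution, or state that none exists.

896

gcd(6123, 851):
  6123 = 7·851 + 166
  851 = 5·166 + 21
  166 = 7·21 + 19
  21 = 1·19 + 2
  19 = 9·2 + 1
  2 = 2·1
so gcd(6123, 851) = 1.
1 divides 3244, so solutions exist.
Back-substitute for Bézout coefficients:
  1 = 19 - 9·2
  ... = 851·(-2914) + 6123·(405)
So 851·(-2914) ≡ 1 (mod 6123); multiply by 3244: x ≡ -9453016 (mod 6123).
Smallest nonnegative: x = -9453016 mod 6123 = 896.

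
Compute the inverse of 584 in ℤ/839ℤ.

737

gcd(839, 584) = 1  (839 = 1*584 + 255, 584 = 2*255 + 74, 255 = 3*74 + 33, 74 = 2*33 + 8, 33 = 4*8 + 1, 8 = 8*1).
Back-substituting, 584*(-102) + 839*(71) = 1.
So 584*-102 ≡ 1 (mod 839), and -102 mod 839 = 737.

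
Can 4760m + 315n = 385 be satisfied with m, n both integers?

gcd(4760, 315) = 35  (4760 = 15×315 + 35, 315 = 9×35).
35 divides 385, so integer solutions exist.

yes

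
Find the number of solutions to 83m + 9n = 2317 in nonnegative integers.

3

gcd(83, 9):
  83 = 9*9 + 2
  9 = 4*2 + 1
  2 = 2*1
so gcd(83, 9) = 1.
Back-substitute for Bézout coefficients:
  1 = 9 - 4*2
  ... = 83*(-4) + 9*(37)
Scale by 2317: one solution is (-9268, 85729). Reduce m mod 9: (2, 239).
General: m = 2 + 9t, n = 239 - 83t.
m ≥ 0 ⇒ t ≥ 0; n ≥ 0 ⇒ t ≤ 2. So t ∈ [0, 2]: 3 solutions.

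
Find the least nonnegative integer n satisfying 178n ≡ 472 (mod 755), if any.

79

gcd(755, 178) = 1  (755 = 4·178 + 43, 178 = 4·43 + 6, 43 = 7·6 + 1, 6 = 6·1).
1 divides 472, so solutions exist.
Back-substituting, 178·(-123) + 755·(29) = 1.
So 178·(-123) ≡ 1 (mod 755); multiply by 472: n ≡ -58056 (mod 755).
Smallest nonnegative: n = -58056 mod 755 = 79.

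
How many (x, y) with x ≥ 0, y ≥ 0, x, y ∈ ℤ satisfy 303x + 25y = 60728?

8

gcd(303, 25) = 1  (303 = 12·25 + 3, 25 = 8·3 + 1, 3 = 3·1).
Back-substituting, 303·(-8) + 25·(97) = 1.
Scale by 60728: one solution is (-485824, 5890616). Reduce x mod 25: (1, 2417).
General: x = 1 + 25t, y = 2417 - 303t.
x ≥ 0 ⇒ t ≥ 0; y ≥ 0 ⇒ t ≤ 7. So t ∈ [0, 7]: 8 solutions.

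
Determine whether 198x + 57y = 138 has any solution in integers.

gcd(198, 57):
  198 = 3·57 + 27
  57 = 2·27 + 3
  27 = 9·3
so gcd(198, 57) = 3.
3 divides 138, so integer solutions exist.

yes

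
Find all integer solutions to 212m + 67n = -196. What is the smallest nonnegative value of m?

gcd(212, 67) = 1.
1 divides -196, so solutions exist.
By Bézout, 212*(-6) + 67*(19) = 1.
Scale by -196/1 = -196: (m₀, n₀) = (1176, -3724).
General solution: m = 1176 + 67t, n = -3724 - 212t for integer t.
m ≥ 0: smallest is 1176 mod 67 = 37 (at t = -17), with n = -120.

37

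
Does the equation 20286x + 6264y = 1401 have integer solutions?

no

gcd(20286, 6264):
  20286 = 3*6264 + 1494
  6264 = 4*1494 + 288
  1494 = 5*288 + 54
  288 = 5*54 + 18
  54 = 3*18
so gcd(20286, 6264) = 18.
18 does not divide 1401 (remainder 15), so no integer solutions.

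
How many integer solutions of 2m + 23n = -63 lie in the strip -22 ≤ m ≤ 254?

gcd(23, 2) = 1  (23 = 11*2 + 1, 2 = 2*1).
Back-substituting, 2*(-11) + 23*(1) = 1.
Scale by -63: particular solution (693, -63); reduce m mod 23: (3, -3).
General solution: m = 3 + 23t, n = -3 - 2t for integer t.
-22 ≤ 3 + 23t ≤ 254 gives t ∈ [-1, 10], which is 12 values.

12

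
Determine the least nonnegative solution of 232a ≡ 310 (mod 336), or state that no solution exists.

gcd(336, 232):
  336 = 1·232 + 104
  232 = 2·104 + 24
  104 = 4·24 + 8
  24 = 3·8
so gcd(336, 232) = 8.
8 does not divide 310, so the congruence has no solution.

no solution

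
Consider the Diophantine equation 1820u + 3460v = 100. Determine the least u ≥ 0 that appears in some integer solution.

78

gcd(3460, 1820) = 20.
20 divides 100, so solutions exist.
By Bézout, 1820·(-19) + 3460·(10) = 20.
Scale by 100/20 = 5: (u₀, v₀) = (-95, 50).
General solution: u = -95 + 173t, v = 50 - 91t for integer t.
u ≥ 0: smallest is -95 mod 173 = 78 (at t = 1), with v = -41.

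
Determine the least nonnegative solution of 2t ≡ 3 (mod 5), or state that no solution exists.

gcd(5, 2) = 1  (5 = 2*2 + 1, 2 = 2*1).
1 divides 3, so solutions exist.
Back-substituting, 2*(-2) + 5*(1) = 1.
So 2*(-2) ≡ 1 (mod 5); multiply by 3: t ≡ -6 (mod 5).
Smallest nonnegative: t = -6 mod 5 = 4.

4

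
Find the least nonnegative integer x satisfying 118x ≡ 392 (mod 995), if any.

gcd(995, 118) = 1  (995 = 8*118 + 51, 118 = 2*51 + 16, 51 = 3*16 + 3, 16 = 5*3 + 1, 3 = 3*1).
1 divides 392, so solutions exist.
Back-substituting, 118*(312) + 995*(-37) = 1.
So 118*(312) ≡ 1 (mod 995); multiply by 392: x ≡ 122304 (mod 995).
Smallest nonnegative: x = 122304 mod 995 = 914.

914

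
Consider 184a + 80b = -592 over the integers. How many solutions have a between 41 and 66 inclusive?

3

gcd(184, 80) = 8  (184 = 2·80 + 24, 80 = 3·24 + 8, 24 = 3·8).
Back-substituting, 184·(-3) + 80·(7) = 8.
Scale by -74: particular solution (222, -518); reduce a mod 10: (2, -12).
General solution: a = 2 + 10t, b = -12 - 23t for integer t.
41 ≤ 2 + 10t ≤ 66 gives t ∈ [4, 6], which is 3 values.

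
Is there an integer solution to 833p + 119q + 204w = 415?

gcd(833, 119) = 119  (833 = 7*119).
gcd(119, 204) = 17.
17 does not divide 415 (remainder 7), so no integer solutions.

no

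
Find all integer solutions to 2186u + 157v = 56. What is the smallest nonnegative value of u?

100

gcd(2186, 157):
  2186 = 13×157 + 145
  157 = 1×145 + 12
  145 = 12×12 + 1
  12 = 12×1
so gcd(2186, 157) = 1.
1 divides 56, so solutions exist.
Back-substitute for Bézout coefficients:
  1 = 145 - 12×12
  ... = 2186×(13) + 157×(-181)
Scale by 56/1 = 56: (u₀, v₀) = (728, -10136).
General solution: u = 728 + 157t, v = -10136 - 2186t for integer t.
u ≥ 0: smallest is 728 mod 157 = 100 (at t = -4), with v = -1392.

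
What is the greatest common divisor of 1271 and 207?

gcd(1271, 207):
  1271 = 6*207 + 29
  207 = 7*29 + 4
  29 = 7*4 + 1
  4 = 4*1
so gcd(1271, 207) = 1.

1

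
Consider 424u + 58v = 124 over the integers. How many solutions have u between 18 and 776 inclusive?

gcd(424, 58) = 2  (424 = 7×58 + 18, 58 = 3×18 + 4, 18 = 4×4 + 2, 4 = 2×2).
Back-substituting, 424×(13) + 58×(-95) = 2.
Scale by 62: particular solution (806, -5890); reduce u mod 29: (23, -166).
General solution: u = 23 + 29t, v = -166 - 212t for integer t.
18 ≤ 23 + 29t ≤ 776 gives t ∈ [0, 25], which is 26 values.

26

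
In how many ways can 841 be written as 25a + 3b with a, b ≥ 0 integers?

11

gcd(25, 3) = 1  (25 = 8×3 + 1, 3 = 3×1).
Back-substituting, 25×(1) + 3×(-8) = 1.
Scale by 841: one solution is (841, -6728). Reduce a mod 3: (1, 272).
General: a = 1 + 3t, b = 272 - 25t.
a ≥ 0 ⇒ t ≥ 0; b ≥ 0 ⇒ t ≤ 10. So t ∈ [0, 10]: 11 solutions.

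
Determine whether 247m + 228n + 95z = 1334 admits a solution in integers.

no

gcd(247, 228) = 19.
gcd(19, 95) = 19.
19 does not divide 1334 (remainder 4), so no integer solutions.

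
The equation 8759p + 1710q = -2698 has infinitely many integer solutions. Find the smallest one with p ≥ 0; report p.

gcd(8759, 1710) = 19  (8759 = 5×1710 + 209, 1710 = 8×209 + 38, 209 = 5×38 + 19, 38 = 2×19).
19 divides -2698, so solutions exist.
Back-substituting, 8759×(41) + 1710×(-210) = 19.
Scale by -2698/19 = -142: (p₀, q₀) = (-5822, 29820).
General solution: p = -5822 + 90t, q = 29820 - 461t for integer t.
p ≥ 0: smallest is -5822 mod 90 = 28 (at t = 65), with q = -145.

28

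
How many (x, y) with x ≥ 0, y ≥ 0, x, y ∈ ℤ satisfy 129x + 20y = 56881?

gcd(129, 20):
  129 = 6×20 + 9
  20 = 2×9 + 2
  9 = 4×2 + 1
  2 = 2×1
so gcd(129, 20) = 1.
Back-substitute for Bézout coefficients:
  1 = 9 - 4×2
  ... = 129×(9) + 20×(-58)
Scale by 56881: one solution is (511929, -3299098). Reduce x mod 20: (9, 2786).
General: x = 9 + 20t, y = 2786 - 129t.
x ≥ 0 ⇒ t ≥ 0; y ≥ 0 ⇒ t ≤ 21. So t ∈ [0, 21]: 22 solutions.

22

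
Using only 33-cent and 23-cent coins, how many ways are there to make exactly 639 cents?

Need nonnegative integers with 33j + 23k = 639.
gcd(33, 23) = 1, and 33·(7) + 23·(-10) = 1.
So (j₀, k₀) = (4473, -6390); general j = 4473 + 23t, k = -6390 - 33t.
j ≥ 0 ⇒ t ≥ -194; k ≥ 0 ⇒ t ≤ -194. That's 1 value of t.

1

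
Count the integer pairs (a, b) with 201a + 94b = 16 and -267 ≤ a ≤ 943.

gcd(201, 94) = 1.
By Bézout, 201*(29) + 94*(-62) = 1.
Particular solution: (88, -188).
General solution: a = 88 + 94t, b = -188 - 201t for integer t.
-267 ≤ 88 + 94t ≤ 943 gives t ∈ [-3, 9], which is 13 values.

13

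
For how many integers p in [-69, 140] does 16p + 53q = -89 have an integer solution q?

4

gcd(53, 16):
  53 = 3×16 + 5
  16 = 3×5 + 1
  5 = 5×1
so gcd(53, 16) = 1.
Back-substitute for Bézout coefficients:
  1 = 16 - 3×5
  ... = 16×(10) + 53×(-3)
Scale by -89: particular solution (-890, 267); reduce p mod 53: (11, -5).
General solution: p = 11 + 53t, q = -5 - 16t for integer t.
-69 ≤ 11 + 53t ≤ 140 gives t ∈ [-1, 2], which is 4 values.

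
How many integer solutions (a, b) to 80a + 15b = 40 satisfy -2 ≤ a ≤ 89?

gcd(80, 15):
  80 = 5·15 + 5
  15 = 3·5
so gcd(80, 15) = 5.
Back-substitute for Bézout coefficients:
  5 = 80 - 5·15
  ... = 80·(1) + 15·(-5)
Scale by 8: particular solution (8, -40); reduce a mod 3: (2, -8).
General solution: a = 2 + 3t, b = -8 - 16t for integer t.
-2 ≤ 2 + 3t ≤ 89 gives t ∈ [-1, 29], which is 31 values.

31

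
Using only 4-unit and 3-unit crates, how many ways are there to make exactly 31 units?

Need nonnegative integers with 4j + 3k = 31.
gcd(4, 3) = 1, and 4·(1) + 3·(-1) = 1.
So (j₀, k₀) = (31, -31); general j = 31 + 3t, k = -31 - 4t.
j ≥ 0 ⇒ t ≥ -10; k ≥ 0 ⇒ t ≤ -8. That's 3 values of t.

3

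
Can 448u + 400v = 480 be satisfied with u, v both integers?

yes

gcd(448, 400) = 16  (448 = 1×400 + 48, 400 = 8×48 + 16, 48 = 3×16).
16 divides 480, so integer solutions exist.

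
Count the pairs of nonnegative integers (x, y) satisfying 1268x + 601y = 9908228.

13

gcd(1268, 601) = 1.
By Bézout, 1268×(-173) + 601×(365) = 1.
One solution: (75, 16328).
General: x = 75 + 601t, y = 16328 - 1268t.
x ≥ 0 ⇒ t ≥ 0; y ≥ 0 ⇒ t ≤ 12. So t ∈ [0, 12]: 13 solutions.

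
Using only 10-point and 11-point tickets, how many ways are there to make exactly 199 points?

Need nonnegative integers with 10j + 11k = 199.
gcd(10, 11) = 1, and 10·(-1) + 11·(1) = 1.
So (j₀, k₀) = (-199, 199); general j = -199 + 11t, k = 199 - 10t.
j ≥ 0 ⇒ t ≥ 19; k ≥ 0 ⇒ t ≤ 19. That's 1 value of t.

1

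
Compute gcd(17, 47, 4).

gcd(47, 17) = 1  (47 = 2*17 + 13, 17 = 1*13 + 4, 13 = 3*4 + 1, 4 = 4*1).
gcd(1, 4) = 1.

1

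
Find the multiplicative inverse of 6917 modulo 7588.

6525

gcd(7588, 6917):
  7588 = 1·6917 + 671
  6917 = 10·671 + 207
  671 = 3·207 + 50
  207 = 4·50 + 7
  50 = 7·7 + 1
  7 = 7·1
so gcd(7588, 6917) = 1.
Back-substitute for Bézout coefficients:
  1 = 50 - 7·7
  ... = 6917·(-1063) + 7588·(969)
So 6917·-1063 ≡ 1 (mod 7588), and -1063 mod 7588 = 6525.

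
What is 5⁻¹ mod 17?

7

gcd(17, 5) = 1.
By Bézout, 5×(7) + 17×(-2) = 1.
So 5×7 ≡ 1 (mod 17), and 7 mod 17 = 7.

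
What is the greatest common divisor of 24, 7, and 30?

1

gcd(24, 7):
  24 = 3*7 + 3
  7 = 2*3 + 1
  3 = 3*1
so gcd(24, 7) = 1.
gcd(1, 30) = 1.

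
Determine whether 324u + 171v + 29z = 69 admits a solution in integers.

yes

gcd(324, 171) = 9  (324 = 1*171 + 153, 171 = 1*153 + 18, 153 = 8*18 + 9, 18 = 2*9).
gcd(9, 29) = 1.
1 divides 69, so integer solutions exist.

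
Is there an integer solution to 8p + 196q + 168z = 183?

gcd(196, 8) = 4  (196 = 24×8 + 4, 8 = 2×4).
gcd(4, 168) = 4.
4 does not divide 183 (remainder 3), so no integer solutions.

no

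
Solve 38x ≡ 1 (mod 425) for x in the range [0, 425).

gcd(425, 38):
  425 = 11*38 + 7
  38 = 5*7 + 3
  7 = 2*3 + 1
  3 = 3*1
so gcd(425, 38) = 1.
Back-substitute for Bézout coefficients:
  1 = 7 - 2*3
  ... = 38*(-123) + 425*(11)
So 38*-123 ≡ 1 (mod 425), and -123 mod 425 = 302.

302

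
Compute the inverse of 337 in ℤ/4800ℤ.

gcd(4800, 337) = 1.
By Bézout, 337×(-527) + 4800×(37) = 1.
So 337×-527 ≡ 1 (mod 4800), and -527 mod 4800 = 4273.

4273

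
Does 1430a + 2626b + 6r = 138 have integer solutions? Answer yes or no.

gcd(2626, 1430):
  2626 = 1×1430 + 1196
  1430 = 1×1196 + 234
  1196 = 5×234 + 26
  234 = 9×26
so gcd(2626, 1430) = 26.
gcd(26, 6) = 2.
2 divides 138, so integer solutions exist.

yes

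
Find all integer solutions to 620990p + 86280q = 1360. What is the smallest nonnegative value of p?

gcd(620990, 86280) = 10.
10 divides 1360, so solutions exist.
By Bézout, 620990·(-1069) + 86280·(7694) = 10.
Scale by 1360/10 = 136: (p₀, q₀) = (-145384, 1046384).
General solution: p = -145384 + 8628t, q = 1046384 - 62099t for integer t.
p ≥ 0: smallest is -145384 mod 8628 = 1292 (at t = 17), with q = -9299.

1292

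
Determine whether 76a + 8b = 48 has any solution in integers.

yes

gcd(76, 8):
  76 = 9*8 + 4
  8 = 2*4
so gcd(76, 8) = 4.
4 divides 48, so integer solutions exist.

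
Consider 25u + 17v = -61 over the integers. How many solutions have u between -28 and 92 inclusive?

gcd(25, 17):
  25 = 1*17 + 8
  17 = 2*8 + 1
  8 = 8*1
so gcd(25, 17) = 1.
Back-substitute for Bézout coefficients:
  1 = 17 - 2*8
  ... = 25*(-2) + 17*(3)
Scale by -61: particular solution (122, -183); reduce u mod 17: (3, -8).
General solution: u = 3 + 17t, v = -8 - 25t for integer t.
-28 ≤ 3 + 17t ≤ 92 gives t ∈ [-1, 5], which is 7 values.

7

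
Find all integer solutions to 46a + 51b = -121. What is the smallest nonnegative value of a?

14

gcd(51, 46) = 1  (51 = 1*46 + 5, 46 = 9*5 + 1, 5 = 5*1).
1 divides -121, so solutions exist.
Back-substituting, 46*(10) + 51*(-9) = 1.
Scale by -121/1 = -121: (a₀, b₀) = (-1210, 1089).
General solution: a = -1210 + 51t, b = 1089 - 46t for integer t.
a ≥ 0: smallest is -1210 mod 51 = 14 (at t = 24), with b = -15.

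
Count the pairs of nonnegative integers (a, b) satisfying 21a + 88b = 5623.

3

gcd(88, 21) = 1  (88 = 4×21 + 4, 21 = 5×4 + 1, 4 = 4×1).
Back-substituting, 21×(21) + 88×(-5) = 1.
Scale by 5623: one solution is (118083, -28115). Reduce a mod 88: (75, 46).
General: a = 75 + 88t, b = 46 - 21t.
a ≥ 0 ⇒ t ≥ 0; b ≥ 0 ⇒ t ≤ 2. So t ∈ [0, 2]: 3 solutions.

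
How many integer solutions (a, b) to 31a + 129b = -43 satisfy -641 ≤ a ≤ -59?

gcd(129, 31) = 1.
By Bézout, 31*(25) + 129*(-6) = 1.
Particular solution: (86, -21).
General solution: a = 86 + 129t, b = -21 - 31t for integer t.
-641 ≤ 86 + 129t ≤ -59 gives t ∈ [-5, -2], which is 4 values.

4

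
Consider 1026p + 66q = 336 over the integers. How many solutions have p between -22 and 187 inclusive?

gcd(1026, 66) = 6.
By Bézout, 1026×(2) + 66×(-31) = 6.
Particular solution: (2, -26).
General solution: p = 2 + 11t, q = -26 - 171t for integer t.
-22 ≤ 2 + 11t ≤ 187 gives t ∈ [-2, 16], which is 19 values.

19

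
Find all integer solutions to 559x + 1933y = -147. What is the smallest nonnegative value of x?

gcd(1933, 559):
  1933 = 3*559 + 256
  559 = 2*256 + 47
  256 = 5*47 + 21
  47 = 2*21 + 5
  21 = 4*5 + 1
  5 = 5*1
so gcd(1933, 559) = 1.
1 divides -147, so solutions exist.
Back-substitute for Bézout coefficients:
  1 = 21 - 4*5
  ... = 559*(-370) + 1933*(107)
Scale by -147/1 = -147: (x₀, y₀) = (54390, -15729).
General solution: x = 54390 + 1933t, y = -15729 - 559t for integer t.
x ≥ 0: smallest is 54390 mod 1933 = 266 (at t = -28), with y = -77.

266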